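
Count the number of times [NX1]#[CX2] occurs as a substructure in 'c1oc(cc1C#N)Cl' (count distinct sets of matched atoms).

1

[NX1]#[CX2] is the SMARTS for a nitrile: a nitrogen triple-bonded to a two-connected carbon.
Exactly one fragment in the molecule meets all constraints, giving 1 match.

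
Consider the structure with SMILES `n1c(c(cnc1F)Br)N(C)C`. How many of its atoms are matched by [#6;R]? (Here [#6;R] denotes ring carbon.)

4

Check the 11 heavy atoms by environment: 2× n (aromatic, in 6-ring) → no; 4× c (aromatic, in 6-ring) → match; 1× F (acyclic) → no; 1× Br (acyclic) → no; 1× N (acyclic) → no; 2× C (acyclic) → no.
That gives 4 matching atoms.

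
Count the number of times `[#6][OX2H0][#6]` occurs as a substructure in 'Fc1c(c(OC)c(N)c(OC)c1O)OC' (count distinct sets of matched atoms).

3

[#6][OX2H0][#6] is the SMARTS for an ether: an aliphatic oxygen bridging two carbons with no H on the oxygen.
The molecule carries 3 separate instances of a methoxy ether (-OCH3) meeting every constraint; each maps to a distinct set of atoms, giving 3 matches.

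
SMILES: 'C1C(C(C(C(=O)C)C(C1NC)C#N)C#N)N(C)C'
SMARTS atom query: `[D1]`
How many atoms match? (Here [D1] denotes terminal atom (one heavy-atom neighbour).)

7

Check the 18 heavy atoms by environment: 6× C (D3) → no; 3× C (D2) → no; 1× N (D2) → no; 4× C (D1) → match; 1× O (D1) → match; 2× N (D1) → match; 1× N (D3) → no.
Summing the matching environments: 4 + 1 + 2 = 7 matching atoms.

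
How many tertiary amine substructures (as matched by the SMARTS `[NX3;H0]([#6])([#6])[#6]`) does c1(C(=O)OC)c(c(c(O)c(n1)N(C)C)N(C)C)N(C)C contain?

3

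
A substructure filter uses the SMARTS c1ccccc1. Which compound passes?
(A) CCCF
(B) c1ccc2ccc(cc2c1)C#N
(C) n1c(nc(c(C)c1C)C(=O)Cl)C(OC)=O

B

c1ccccc1 describes six aromatic carbons in a ring (a benzene ring).
(A) has a methyl group (-CH3) but no six-membered all-carbon aromatic ring is present.
(B) contains the required atom environment, so the pattern matches.
(C) has a methyl group (-CH3) but no six-membered all-carbon aromatic ring is present.
So the answer is (B).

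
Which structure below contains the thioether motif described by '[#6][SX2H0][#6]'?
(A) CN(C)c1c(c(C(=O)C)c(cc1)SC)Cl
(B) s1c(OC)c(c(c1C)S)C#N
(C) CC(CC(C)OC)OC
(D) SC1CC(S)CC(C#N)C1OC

A

[#6][SX2H0][#6] describes an aliphatic sulfur bridging two carbons with no H on the sulfur (a thioether).
(A) contains a methylthio ether (-SCH3), which satisfies every atom and bond constraint.
(B) has a methoxy ether (-OCH3) but the bridging atom is O, not S.
(C) has a methoxy ether (-OCH3) but the bridging atom is O, not S.
(D) has a methoxy ether (-OCH3) but the bridging atom is O, not S.
So the answer is (A).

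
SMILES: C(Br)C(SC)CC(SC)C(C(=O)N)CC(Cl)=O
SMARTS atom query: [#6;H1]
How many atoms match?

3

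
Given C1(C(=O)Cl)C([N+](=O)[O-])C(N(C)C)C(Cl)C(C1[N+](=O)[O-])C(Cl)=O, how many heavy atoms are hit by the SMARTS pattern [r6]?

6

The query [r6] means: r6 matches atoms in a six-membered ring.
Check the 22 heavy atoms by environment: 6× C (in 6-ring) → match; 2× N (charge +1, acyclic) → no; 2× O (charge -1, acyclic) → no; 4× O (acyclic) → no; 3× Cl (acyclic) → no; 4× C (acyclic) → no; 1× N (acyclic) → no.
That gives 6 matching atoms.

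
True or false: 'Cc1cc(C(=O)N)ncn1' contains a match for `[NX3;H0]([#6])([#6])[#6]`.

False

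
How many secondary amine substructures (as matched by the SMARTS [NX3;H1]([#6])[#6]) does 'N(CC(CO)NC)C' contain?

2

[NX3;H1]([#6])[#6] is the SMARTS for a secondary amine: a trivalent nitrogen with one H, bonded to two carbons.
The molecule carries 2 separate instances of an N-methylamino group (-NHCH3) meeting every constraint; each maps to a distinct set of atoms, giving 2 matches.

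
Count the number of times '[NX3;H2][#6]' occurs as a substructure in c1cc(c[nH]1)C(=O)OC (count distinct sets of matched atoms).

0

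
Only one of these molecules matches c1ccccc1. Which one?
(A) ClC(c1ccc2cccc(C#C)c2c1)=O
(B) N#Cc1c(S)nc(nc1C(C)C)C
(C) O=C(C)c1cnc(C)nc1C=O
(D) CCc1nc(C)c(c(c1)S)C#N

c1ccccc1 describes six aromatic carbons in a ring (a benzene ring).
(A) contains the required atom environment, so the pattern matches.
(B) has a methyl group (-CH3) but no six-membered all-carbon aromatic ring is present.
(C) has a methyl group (-CH3) but no six-membered all-carbon aromatic ring is present.
(D) has a methyl group (-CH3) but no six-membered all-carbon aromatic ring is present.
So the answer is (A).

A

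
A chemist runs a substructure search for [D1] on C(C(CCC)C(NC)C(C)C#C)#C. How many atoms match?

5

The query [D1] means: atom with exactly one heavy-atom neighbour (degree 1).
Check the 13 heavy atoms by environment: 5× C (D1) → match; 4× C (D2) → no; 3× C (D3) → no; 1× N (D2) → no.
That gives 5 matching atoms.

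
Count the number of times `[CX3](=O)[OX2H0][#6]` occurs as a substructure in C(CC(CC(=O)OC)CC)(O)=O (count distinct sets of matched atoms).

[CX3](=O)[OX2H0][#6] is the SMARTS for an ester: a carbonyl carbon bonded to an oxygen that is itself bonded to carbon (no H on that O).
Exactly one fragment in the molecule meets all constraints, giving 1 match.

1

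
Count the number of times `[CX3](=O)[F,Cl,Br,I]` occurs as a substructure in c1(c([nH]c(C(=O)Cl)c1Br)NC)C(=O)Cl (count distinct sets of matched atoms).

[CX3](=O)[F,Cl,Br,I] is the SMARTS for an acyl halide: a carbonyl carbon bonded to a halogen.
The molecule carries 2 separate instances of an acyl chloride (-C(=O)Cl) meeting every constraint; each maps to a distinct set of atoms, giving 2 matches.

2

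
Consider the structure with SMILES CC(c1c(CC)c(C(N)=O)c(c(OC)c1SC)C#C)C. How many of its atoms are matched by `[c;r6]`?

The query [c;r6] means: aromatic carbon that belongs to a six-membered ring.
Check the 20 heavy atoms by environment: 6× c (aromatic, in 6-ring) → match; 2× O (acyclic) → no; 10× C (acyclic) → no; 1× S (acyclic) → no; 1× N (acyclic) → no.
That gives 6 matching atoms.

6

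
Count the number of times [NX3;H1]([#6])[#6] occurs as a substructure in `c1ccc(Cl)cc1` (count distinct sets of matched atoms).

0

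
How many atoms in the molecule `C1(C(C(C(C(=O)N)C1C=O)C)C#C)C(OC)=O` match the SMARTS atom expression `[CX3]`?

3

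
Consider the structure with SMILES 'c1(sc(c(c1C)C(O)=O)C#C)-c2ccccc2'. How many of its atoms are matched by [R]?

11

The query [R] means: R matches any atom that is part of a ring.
Check the 17 heavy atoms by environment: 1× s (aromatic, in 5-ring) → match; 4× c (aromatic, in 5-ring) → match; 6× c (aromatic, in 6-ring) → match; 4× C (acyclic) → no; 2× O (acyclic) → no.
Summing the matching environments: 1 + 4 + 6 = 11 matching atoms.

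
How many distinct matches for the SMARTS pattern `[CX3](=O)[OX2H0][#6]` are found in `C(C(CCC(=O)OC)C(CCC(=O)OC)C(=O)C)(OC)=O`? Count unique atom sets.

3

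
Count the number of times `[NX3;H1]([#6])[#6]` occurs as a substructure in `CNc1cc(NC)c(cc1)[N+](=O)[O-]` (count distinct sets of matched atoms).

2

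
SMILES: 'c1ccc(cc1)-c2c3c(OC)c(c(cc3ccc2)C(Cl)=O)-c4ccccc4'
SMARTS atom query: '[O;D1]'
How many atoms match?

The query [O;D1] means: aliphatic oxygen bonded to exactly one heavy atom.
Check the 27 heavy atoms by environment: 8× c (aromatic, D3) → no; 14× c (aromatic, D2) → no; 1× C (D3) → no; 1× O (D1) → match; 1× Cl (D1) → no; 1× O (D2) → no; 1× C (D1) → no.
That gives 1 matching atom.

1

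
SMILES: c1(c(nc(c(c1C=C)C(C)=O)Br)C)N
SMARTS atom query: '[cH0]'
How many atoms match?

5

The query [cH0] means: aromatic carbon with no attached hydrogen (substituted or ring-fusion).
Check the 14 heavy atoms by environment: 1× n (aromatic, H0) → no; 5× c (aromatic, H0) → match; 1× C (H1) → no; 1× C (H2) → no; 1× Br (H0) → no; 1× C (H0) → no; 1× O (H0) → no; 2× C (H3) → no; 1× N (H2) → no.
That gives 5 matching atoms.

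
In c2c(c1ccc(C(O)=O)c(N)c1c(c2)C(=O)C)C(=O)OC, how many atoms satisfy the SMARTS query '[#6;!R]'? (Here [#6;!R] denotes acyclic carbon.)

5

The query [#6;!R] means: carbon not in any ring.
Check the 21 heavy atoms by environment: 10× c (aromatic, in 6-ring) → no; 1× N (acyclic) → no; 5× C (acyclic) → match; 5× O (acyclic) → no.
That gives 5 matching atoms.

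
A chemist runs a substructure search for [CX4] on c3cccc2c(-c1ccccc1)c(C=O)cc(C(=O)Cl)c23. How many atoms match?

0

The query [CX4] means: C with X4: aliphatic carbon with exactly 4 total connections (bonds + H).
Check the 21 heavy atoms by environment: 16× c (aromatic, X3) → no; 2× C (X3) → no; 2× O (X1) → no; 1× Cl (X1) → no.
No environment satisfies the query, so 0 matching atoms.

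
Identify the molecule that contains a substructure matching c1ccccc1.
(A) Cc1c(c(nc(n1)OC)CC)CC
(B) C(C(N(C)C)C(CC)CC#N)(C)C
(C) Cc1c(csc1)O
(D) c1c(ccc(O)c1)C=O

D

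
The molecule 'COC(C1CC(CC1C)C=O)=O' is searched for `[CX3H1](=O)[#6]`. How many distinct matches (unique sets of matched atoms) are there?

[CX3H1](=O)[#6] is the SMARTS for an aldehyde: an sp2 carbon with one H, double-bonded to O and single-bonded to carbon.
Exactly one fragment in the molecule meets all constraints, giving 1 match.

1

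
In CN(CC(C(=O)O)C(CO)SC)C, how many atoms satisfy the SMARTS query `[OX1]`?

1

Check the 13 heavy atoms by environment: 7× C (X4) → no; 2× O (X2) → no; 1× C (X3) → no; 1× O (X1) → match; 1× S (X2) → no; 1× N (X3) → no.
That gives 1 matching atom.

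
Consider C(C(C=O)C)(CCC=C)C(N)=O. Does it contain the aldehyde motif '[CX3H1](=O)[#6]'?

Yes

The pattern [CX3H1](=O)[#6] describes an sp2 carbon with one H, double-bonded to O and single-bonded to carbon — an aldehyde.
The molecule carries an aldehyde (-CHO), whose atoms satisfy every constraint of the query, so the pattern matches.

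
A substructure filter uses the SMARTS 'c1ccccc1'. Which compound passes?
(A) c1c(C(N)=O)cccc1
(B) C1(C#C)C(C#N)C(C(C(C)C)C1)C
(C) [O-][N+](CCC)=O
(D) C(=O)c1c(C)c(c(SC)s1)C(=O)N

c1ccccc1 describes six aromatic carbons in a ring (a benzene ring).
(A) contains the required atom environment, so the pattern matches.
(B) has a methyl group (-CH3) but no six-membered all-carbon aromatic ring is present.
(C) has a methyl group (-CH3) but no six-membered all-carbon aromatic ring is present.
(D) has a methyl group (-CH3) but no six-membered all-carbon aromatic ring is present.
So the answer is (A).

A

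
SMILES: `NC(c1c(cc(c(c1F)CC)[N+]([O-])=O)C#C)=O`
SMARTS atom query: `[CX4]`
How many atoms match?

The query [CX4] means: C with X4: aliphatic carbon with exactly 4 total connections (bonds + H).
Check the 17 heavy atoms by environment: 6× c (aromatic, X3) → no; 1× F (X1) → no; 2× C (X2) → no; 1× N (charge +1, X3) → no; 1× O (charge -1, X1) → no; 2× O (X1) → no; 1× C (X3) → no; 1× N (X3) → no; 2× C (X4) → match.
That gives 2 matching atoms.

2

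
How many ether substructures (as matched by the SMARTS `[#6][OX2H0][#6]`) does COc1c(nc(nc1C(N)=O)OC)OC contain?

3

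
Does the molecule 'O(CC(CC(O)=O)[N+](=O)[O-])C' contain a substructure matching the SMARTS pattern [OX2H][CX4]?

No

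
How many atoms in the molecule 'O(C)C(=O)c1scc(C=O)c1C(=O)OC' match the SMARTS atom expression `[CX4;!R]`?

2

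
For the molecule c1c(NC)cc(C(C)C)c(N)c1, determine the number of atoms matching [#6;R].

The query [#6;R] means: carbon that is part of a ring.
Check the 12 heavy atoms by environment: 6× c (aromatic, in 6-ring) → match; 2× N (acyclic) → no; 4× C (acyclic) → no.
That gives 6 matching atoms.

6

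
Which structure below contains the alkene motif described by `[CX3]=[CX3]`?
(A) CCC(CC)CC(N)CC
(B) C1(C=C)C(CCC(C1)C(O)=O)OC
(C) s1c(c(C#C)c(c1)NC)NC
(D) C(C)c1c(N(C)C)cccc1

[CX3]=[CX3] describes a non-aromatic C=C double bond between two sp2 carbons (an alkene).
(A) has an ethyl group (-CH2CH3) but its C-C bond is a single bond between CX4 carbons, not CX3=CX3.
(B) contains a vinyl group (-CH=CH2), which satisfies every atom and bond constraint.
(C) has an ethynyl group (-C#CH) but the C-C bond is a triple bond, not a double bond.
(D) has an ethyl group (-CH2CH3) but its C-C bond is a single bond between CX4 carbons, not CX3=CX3.
So the answer is (B).

B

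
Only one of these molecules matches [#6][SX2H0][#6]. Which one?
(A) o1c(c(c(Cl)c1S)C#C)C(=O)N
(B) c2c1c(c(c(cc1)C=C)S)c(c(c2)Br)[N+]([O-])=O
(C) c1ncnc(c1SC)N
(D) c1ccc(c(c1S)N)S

[#6][SX2H0][#6] describes an aliphatic sulfur bridging two carbons with no H on the sulfur (a thioether).
(A) has a thiol (-SH) but the sulfur has H1, not H0 bridging two carbons.
(B) has a thiol (-SH) but the sulfur has H1, not H0 bridging two carbons.
(C) contains a methylthio ether (-SCH3), which satisfies every atom and bond constraint.
(D) has a thiol (-SH) but the sulfur has H1, not H0 bridging two carbons.
So the answer is (C).

C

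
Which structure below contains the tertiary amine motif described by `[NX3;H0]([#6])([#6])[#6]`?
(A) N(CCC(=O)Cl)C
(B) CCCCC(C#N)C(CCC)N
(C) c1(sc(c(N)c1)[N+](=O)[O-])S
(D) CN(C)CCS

D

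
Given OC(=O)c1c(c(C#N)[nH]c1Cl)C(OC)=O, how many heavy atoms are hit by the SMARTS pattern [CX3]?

2

The query [CX3] means: C with X3: aliphatic carbon with exactly 3 total connections.
Check the 15 heavy atoms by environment: 1× n (aromatic, X3) → no; 4× c (aromatic, X3) → no; 1× C (X2) → no; 1× N (X1) → no; 1× Cl (X1) → no; 2× C (X3) → match; 2× O (X1) → no; 2× O (X2) → no; 1× C (X4) → no.
That gives 2 matching atoms.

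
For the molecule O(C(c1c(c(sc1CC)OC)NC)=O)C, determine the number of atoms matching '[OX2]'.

2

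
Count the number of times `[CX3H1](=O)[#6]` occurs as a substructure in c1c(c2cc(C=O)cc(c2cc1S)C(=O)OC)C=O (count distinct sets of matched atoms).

2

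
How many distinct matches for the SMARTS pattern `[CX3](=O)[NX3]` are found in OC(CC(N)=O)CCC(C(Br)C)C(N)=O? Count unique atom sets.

2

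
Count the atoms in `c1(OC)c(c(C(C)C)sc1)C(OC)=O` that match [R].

The query [R] means: R matches any atom that is part of a ring.
Check the 14 heavy atoms by environment: 1× s (aromatic, in 5-ring) → match; 4× c (aromatic, in 5-ring) → match; 6× C (acyclic) → no; 3× O (acyclic) → no.
Summing the matching environments: 1 + 4 = 5 matching atoms.

5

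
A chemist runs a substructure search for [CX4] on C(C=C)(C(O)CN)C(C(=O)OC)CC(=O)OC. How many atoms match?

The query [CX4] means: C with X4: aliphatic carbon with exactly 4 total connections (bonds + H).
Check the 17 heavy atoms by environment: 7× C (X4) → match; 4× C (X3) → no; 2× O (X1) → no; 3× O (X2) → no; 1× N (X3) → no.
That gives 7 matching atoms.

7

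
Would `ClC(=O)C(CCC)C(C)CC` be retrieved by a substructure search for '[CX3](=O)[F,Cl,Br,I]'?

Yes

The pattern [CX3](=O)[F,Cl,Br,I] describes a carbonyl carbon bonded to a halogen — an acyl halide.
The molecule carries an acyl chloride (-C(=O)Cl), whose atoms satisfy every constraint of the query, so the pattern matches.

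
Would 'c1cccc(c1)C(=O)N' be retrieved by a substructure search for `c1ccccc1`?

Yes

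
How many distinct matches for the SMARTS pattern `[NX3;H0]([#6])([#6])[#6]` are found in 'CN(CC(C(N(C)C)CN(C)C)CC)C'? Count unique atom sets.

3

[NX3;H0]([#6])([#6])[#6] is the SMARTS for a tertiary amine: a trivalent nitrogen with no H, bonded to three carbons.
The molecule carries 3 separate instances of a dimethylamino group (-N(CH3)2) meeting every constraint; each maps to a distinct set of atoms, giving 3 matches.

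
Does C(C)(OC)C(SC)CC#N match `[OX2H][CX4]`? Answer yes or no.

No

The pattern [OX2H][CX4] describes a hydroxyl oxygen bound to an sp3 (X4) carbon — an aliphatic alcohol.
The closest candidate here is a methoxy ether (-OCH3), but the oxygen has H0 (ether), not H1. No other fragment satisfies the full query, so there is no match.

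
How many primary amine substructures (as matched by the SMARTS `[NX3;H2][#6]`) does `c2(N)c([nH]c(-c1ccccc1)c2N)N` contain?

[NX3;H2][#6] is the SMARTS for a primary amine: a trivalent nitrogen with two H attached to carbon.
The molecule carries 3 separate instances of a primary amino group (-NH2) meeting every constraint; each maps to a distinct set of atoms, giving 3 matches.

3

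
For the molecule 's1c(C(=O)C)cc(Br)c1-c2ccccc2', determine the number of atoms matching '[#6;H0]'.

5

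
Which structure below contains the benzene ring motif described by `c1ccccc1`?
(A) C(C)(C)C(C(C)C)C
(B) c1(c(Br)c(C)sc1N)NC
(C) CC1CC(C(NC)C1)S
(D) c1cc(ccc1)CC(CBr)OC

c1ccccc1 describes six aromatic carbons in a ring (a benzene ring).
(A) has a methyl group (-CH3) but no six-membered all-carbon aromatic ring is present.
(B) has a methyl group (-CH3) but no six-membered all-carbon aromatic ring is present.
(C) has a methyl group (-CH3) but no six-membered all-carbon aromatic ring is present.
(D) contains a phenyl ring, which satisfies every atom and bond constraint.
So the answer is (D).

D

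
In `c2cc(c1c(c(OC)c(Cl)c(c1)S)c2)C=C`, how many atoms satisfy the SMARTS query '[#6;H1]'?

5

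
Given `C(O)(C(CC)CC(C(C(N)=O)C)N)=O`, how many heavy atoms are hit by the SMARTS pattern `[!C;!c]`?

5

The query [!C;!c] means: neither aliphatic nor aromatic carbon — same as [!#6].
Check the 14 heavy atoms by environment: 9× C → no; 3× O → match; 2× N → match.
Summing the matching environments: 3 + 2 = 5 matching atoms.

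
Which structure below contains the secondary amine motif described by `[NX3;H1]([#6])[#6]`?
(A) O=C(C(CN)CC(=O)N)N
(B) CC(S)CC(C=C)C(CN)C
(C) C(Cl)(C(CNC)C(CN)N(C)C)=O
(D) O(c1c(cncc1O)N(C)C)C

C

[NX3;H1]([#6])[#6] describes a trivalent nitrogen with one H, bonded to two carbons (a secondary amine).
(A) has a primary amino group (-NH2) but the nitrogen has H2 and only one carbon neighbour.
(B) has a primary amino group (-NH2) but the nitrogen has H2 and only one carbon neighbour.
(C) contains an N-methylamino group (-NHCH3), which satisfies every atom and bond constraint.
(D) has a dimethylamino group (-N(CH3)2) but the nitrogen has H0, not H1.
So the answer is (C).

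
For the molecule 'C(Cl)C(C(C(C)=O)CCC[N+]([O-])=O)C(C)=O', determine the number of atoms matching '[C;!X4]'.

2

Check the 16 heavy atoms by environment: 8× C (X4) → no; 1× N (charge +1, X3) → no; 1× O (charge -1, X1) → no; 3× O (X1) → no; 1× Cl (X1) → no; 2× C (X3) → match.
That gives 2 matching atoms.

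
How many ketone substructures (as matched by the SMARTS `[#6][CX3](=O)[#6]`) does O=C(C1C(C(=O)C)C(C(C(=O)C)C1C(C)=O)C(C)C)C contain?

4

[#6][CX3](=O)[#6] is the SMARTS for a ketone: a carbonyl carbon (no H) flanked by two carbons.
The molecule carries 4 separate instances of an acetyl/ketone group (-C(=O)CH3) meeting every constraint; each maps to a distinct set of atoms, giving 4 matches.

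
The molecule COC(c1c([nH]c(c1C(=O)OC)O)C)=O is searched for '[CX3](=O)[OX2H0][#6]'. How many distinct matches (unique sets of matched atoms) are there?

2

[CX3](=O)[OX2H0][#6] is the SMARTS for an ester: a carbonyl carbon bonded to an oxygen that is itself bonded to carbon (no H on that O).
The molecule carries 2 separate instances of a methyl-ester group (-C(=O)OCH3) meeting every constraint; each maps to a distinct set of atoms, giving 2 matches.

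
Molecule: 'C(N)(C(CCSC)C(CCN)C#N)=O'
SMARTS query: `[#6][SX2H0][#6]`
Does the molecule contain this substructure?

The pattern [#6][SX2H0][#6] describes an aliphatic sulfur bridging two carbons with no H on the sulfur — a thioether.
The molecule carries a methylthio ether (-SCH3), whose atoms satisfy every constraint of the query, so the pattern matches.

Yes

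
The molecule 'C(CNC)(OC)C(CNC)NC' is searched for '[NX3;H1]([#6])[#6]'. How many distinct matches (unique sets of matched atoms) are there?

[NX3;H1]([#6])[#6] is the SMARTS for a secondary amine: a trivalent nitrogen with one H, bonded to two carbons.
The molecule carries 3 separate instances of an N-methylamino group (-NHCH3) meeting every constraint; each maps to a distinct set of atoms, giving 3 matches.

3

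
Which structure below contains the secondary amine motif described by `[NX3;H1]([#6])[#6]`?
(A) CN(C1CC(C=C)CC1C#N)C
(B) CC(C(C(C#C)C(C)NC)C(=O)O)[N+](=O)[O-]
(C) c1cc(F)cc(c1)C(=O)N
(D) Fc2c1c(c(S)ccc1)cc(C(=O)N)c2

B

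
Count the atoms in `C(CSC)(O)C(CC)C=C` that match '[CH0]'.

The query [CH0] means: aliphatic carbon with no attached hydrogen.
Check the 10 heavy atoms by environment: 3× C (H2) → no; 3× C (H1) → no; 1× O (H1) → no; 1× S (H0) → no; 2× C (H3) → no.
No environment satisfies the query, so 0 matching atoms.

0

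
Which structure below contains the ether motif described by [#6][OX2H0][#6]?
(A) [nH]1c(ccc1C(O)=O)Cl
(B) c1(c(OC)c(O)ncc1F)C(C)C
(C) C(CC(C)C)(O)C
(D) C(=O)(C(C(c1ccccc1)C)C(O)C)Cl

B

[#6][OX2H0][#6] describes an aliphatic oxygen bridging two carbons with no H on the oxygen (an ether).
(A) has a carboxylic acid group (-C(=O)OH) but the -OH oxygen has H1; the =O is OX1, not OX2.
(B) contains a methoxy ether (-OCH3), which satisfies every atom and bond constraint.
(C) has a hydroxyl group (-OH) but the oxygen has H1, not H0 bridging two carbons.
(D) has a hydroxyl group (-OH) but the oxygen has H1, not H0 bridging two carbons.
So the answer is (B).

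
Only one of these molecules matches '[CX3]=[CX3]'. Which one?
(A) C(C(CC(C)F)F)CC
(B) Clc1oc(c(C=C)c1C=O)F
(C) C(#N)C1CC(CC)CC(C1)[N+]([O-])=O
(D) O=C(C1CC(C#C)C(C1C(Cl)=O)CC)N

[CX3]=[CX3] describes a non-aromatic C=C double bond between two sp2 carbons (an alkene).
(A) has an ethyl group (-CH2CH3) but its C-C bond is a single bond between CX4 carbons, not CX3=CX3.
(B) contains a vinyl group (-CH=CH2), which satisfies every atom and bond constraint.
(C) has an ethyl group (-CH2CH3) but its C-C bond is a single bond between CX4 carbons, not CX3=CX3.
(D) has an ethyl group (-CH2CH3) but its C-C bond is a single bond between CX4 carbons, not CX3=CX3.
So the answer is (B).

B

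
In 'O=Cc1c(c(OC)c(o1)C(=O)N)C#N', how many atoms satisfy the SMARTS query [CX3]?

2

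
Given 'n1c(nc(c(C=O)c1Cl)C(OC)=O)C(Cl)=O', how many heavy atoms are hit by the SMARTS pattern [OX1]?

3

Check the 16 heavy atoms by environment: 2× n (aromatic, X2) → no; 4× c (aromatic, X3) → no; 3× C (X3) → no; 3× O (X1) → match; 2× Cl (X1) → no; 1× O (X2) → no; 1× C (X4) → no.
That gives 3 matching atoms.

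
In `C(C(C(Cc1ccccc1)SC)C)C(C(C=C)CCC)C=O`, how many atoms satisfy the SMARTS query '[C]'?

14

Check the 22 heavy atoms by environment: 14× C → match; 1× O → no; 1× S → no; 6× c (aromatic) → no.
That gives 14 matching atoms.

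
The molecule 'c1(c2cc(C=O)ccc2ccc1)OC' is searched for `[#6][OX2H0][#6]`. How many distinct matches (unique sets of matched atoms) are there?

1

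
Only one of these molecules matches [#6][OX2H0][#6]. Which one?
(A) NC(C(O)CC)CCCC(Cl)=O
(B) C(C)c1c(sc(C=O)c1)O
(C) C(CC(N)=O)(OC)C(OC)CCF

[#6][OX2H0][#6] describes an aliphatic oxygen bridging two carbons with no H on the oxygen (an ether).
(A) has a hydroxyl group (-OH) but the oxygen has H1, not H0 bridging two carbons.
(B) has a hydroxyl group (-OH) but the oxygen has H1, not H0 bridging two carbons.
(C) contains a methoxy ether (-OCH3), which satisfies every atom and bond constraint.
So the answer is (C).

C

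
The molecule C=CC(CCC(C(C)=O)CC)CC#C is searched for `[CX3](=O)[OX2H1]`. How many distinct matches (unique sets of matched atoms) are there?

0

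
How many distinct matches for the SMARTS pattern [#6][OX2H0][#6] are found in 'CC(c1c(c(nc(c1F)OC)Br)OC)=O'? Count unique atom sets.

2

[#6][OX2H0][#6] is the SMARTS for an ether: an aliphatic oxygen bridging two carbons with no H on the oxygen.
The molecule carries 2 separate instances of a methoxy ether (-OCH3) meeting every constraint; each maps to a distinct set of atoms, giving 2 matches.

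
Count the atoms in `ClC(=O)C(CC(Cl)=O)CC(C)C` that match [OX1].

2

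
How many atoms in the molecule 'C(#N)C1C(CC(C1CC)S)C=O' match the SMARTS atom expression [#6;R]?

5

Check the 12 heavy atoms by environment: 5× C (in 5-ring) → match; 4× C (acyclic) → no; 1× O (acyclic) → no; 1× N (acyclic) → no; 1× S (acyclic) → no.
That gives 5 matching atoms.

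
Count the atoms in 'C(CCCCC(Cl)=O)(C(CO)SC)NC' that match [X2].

The query [X2] means: any atom with exactly two total connections (bonds + H).
Check the 15 heavy atoms by environment: 9× C (X4) → no; 1× N (X3) → no; 1× S (X2) → match; 1× O (X2) → match; 1× C (X3) → no; 1× O (X1) → no; 1× Cl (X1) → no.
Summing the matching environments: 1 + 1 = 2 matching atoms.

2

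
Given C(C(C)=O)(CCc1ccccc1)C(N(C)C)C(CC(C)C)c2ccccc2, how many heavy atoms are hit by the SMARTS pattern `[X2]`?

The query [X2] means: any atom with exactly two total connections (bonds + H).
Check the 27 heavy atoms by environment: 12× C (X4) → no; 12× c (aromatic, X3) → no; 1× C (X3) → no; 1× O (X1) → no; 1× N (X3) → no.
No environment satisfies the query, so 0 matching atoms.

0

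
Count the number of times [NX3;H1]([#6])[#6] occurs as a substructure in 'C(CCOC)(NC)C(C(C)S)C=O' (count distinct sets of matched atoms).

[NX3;H1]([#6])[#6] is the SMARTS for a secondary amine: a trivalent nitrogen with one H, bonded to two carbons.
Exactly one fragment in the molecule meets all constraints, giving 1 match.

1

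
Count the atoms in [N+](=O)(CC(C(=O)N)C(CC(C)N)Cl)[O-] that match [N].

The query [N] means: uppercase N matches aliphatic (non-aromatic) nitrogen only.
Check the 14 heavy atoms by environment: 7× C → no; 2× O → no; 2× N → match; 1× Cl → no; 1× N (charge +1) → match; 1× O (charge -1) → no.
Summing the matching environments: 2 + 1 = 3 matching atoms.

3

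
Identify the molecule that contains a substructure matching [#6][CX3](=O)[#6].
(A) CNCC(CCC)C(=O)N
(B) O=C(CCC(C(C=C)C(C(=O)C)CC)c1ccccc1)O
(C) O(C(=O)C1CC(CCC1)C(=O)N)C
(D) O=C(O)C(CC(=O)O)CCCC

[#6][CX3](=O)[#6] describes a carbonyl carbon (no H) flanked by two carbons (a ketone).
(A) has a primary amide (-C(=O)NH2) but one neighbour of the carbonyl carbon is N, not C.
(B) contains an acetyl/ketone group (-C(=O)CH3), which satisfies every atom and bond constraint.
(C) has a primary amide (-C(=O)NH2) but one neighbour of the carbonyl carbon is N, not C.
(D) has a carboxylic acid group (-C(=O)OH) but one neighbour of the carbonyl carbon is O, not C.
So the answer is (B).

B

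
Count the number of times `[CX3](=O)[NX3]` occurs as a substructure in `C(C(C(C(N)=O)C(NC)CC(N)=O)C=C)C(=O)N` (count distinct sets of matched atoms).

3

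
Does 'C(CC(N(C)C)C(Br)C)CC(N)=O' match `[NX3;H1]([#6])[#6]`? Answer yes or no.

The pattern [NX3;H1]([#6])[#6] describes a trivalent nitrogen with one H, bonded to two carbons — a secondary amine.
The closest candidate here is a dimethylamino group (-N(CH3)2), but the nitrogen has H0, not H1. No other fragment satisfies the full query, so there is no match.

No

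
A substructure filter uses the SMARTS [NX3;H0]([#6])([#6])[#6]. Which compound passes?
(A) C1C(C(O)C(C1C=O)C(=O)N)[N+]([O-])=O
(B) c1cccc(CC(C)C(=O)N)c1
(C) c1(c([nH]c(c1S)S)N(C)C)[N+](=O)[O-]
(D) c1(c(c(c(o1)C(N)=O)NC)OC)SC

[NX3;H0]([#6])([#6])[#6] describes a trivalent nitrogen with no H, bonded to three carbons (a tertiary amine).
(A) has a primary amide (-C(=O)NH2) but the amide nitrogen has H2 and only one carbon neighbour.
(B) has a primary amide (-C(=O)NH2) but the amide nitrogen has H2 and only one carbon neighbour.
(C) contains a dimethylamino group (-N(CH3)2), which satisfies every atom and bond constraint.
(D) has a primary amide (-C(=O)NH2) but the amide nitrogen has H2 and only one carbon neighbour.
So the answer is (C).

C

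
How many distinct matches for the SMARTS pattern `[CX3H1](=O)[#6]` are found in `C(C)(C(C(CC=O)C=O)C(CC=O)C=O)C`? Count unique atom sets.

4

[CX3H1](=O)[#6] is the SMARTS for an aldehyde: an sp2 carbon with one H, double-bonded to O and single-bonded to carbon.
The molecule carries 4 separate instances of an aldehyde (-CHO) meeting every constraint; each maps to a distinct set of atoms, giving 4 matches.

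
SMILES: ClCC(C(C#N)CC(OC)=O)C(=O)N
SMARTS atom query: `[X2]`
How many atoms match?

The query [X2] means: any atom with exactly two total connections (bonds + H).
Check the 14 heavy atoms by environment: 5× C (X4) → no; 2× C (X3) → no; 2× O (X1) → no; 1× N (X3) → no; 1× O (X2) → match; 1× Cl (X1) → no; 1× C (X2) → match; 1× N (X1) → no.
Summing the matching environments: 1 + 1 = 2 matching atoms.

2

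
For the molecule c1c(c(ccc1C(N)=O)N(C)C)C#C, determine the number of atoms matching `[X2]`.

2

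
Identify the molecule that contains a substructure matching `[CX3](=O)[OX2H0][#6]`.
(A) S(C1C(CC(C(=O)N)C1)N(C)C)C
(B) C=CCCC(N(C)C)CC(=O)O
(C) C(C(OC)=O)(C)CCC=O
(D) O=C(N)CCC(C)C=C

C

[CX3](=O)[OX2H0][#6] describes a carbonyl carbon bonded to an oxygen that is itself bonded to carbon (no H on that O) (an ester).
(A) has a primary amide (-C(=O)NH2) but the carbonyl is bonded to N, not to an O-C linkage.
(B) has a carboxylic acid group (-C(=O)OH) but the singly-bonded O carries H (OX2H1, not H0).
(C) contains a methyl-ester group (-C(=O)OCH3), which satisfies every atom and bond constraint.
(D) has a primary amide (-C(=O)NH2) but the carbonyl is bonded to N, not to an O-C linkage.
So the answer is (C).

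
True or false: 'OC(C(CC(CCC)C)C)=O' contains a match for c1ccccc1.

False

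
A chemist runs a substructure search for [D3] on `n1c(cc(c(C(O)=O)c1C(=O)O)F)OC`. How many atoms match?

Check the 15 heavy atoms by environment: 1× n (aromatic, D2) → no; 4× c (aromatic, D3) → match; 1× c (aromatic, D2) → no; 1× F (D1) → no; 2× C (D3) → match; 4× O (D1) → no; 1× O (D2) → no; 1× C (D1) → no.
Summing the matching environments: 4 + 2 = 6 matching atoms.

6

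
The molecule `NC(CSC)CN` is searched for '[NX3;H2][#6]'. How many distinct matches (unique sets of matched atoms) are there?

[NX3;H2][#6] is the SMARTS for a primary amine: a trivalent nitrogen with two H attached to carbon.
The molecule carries 2 separate instances of a primary amino group (-NH2) meeting every constraint; each maps to a distinct set of atoms, giving 2 matches.

2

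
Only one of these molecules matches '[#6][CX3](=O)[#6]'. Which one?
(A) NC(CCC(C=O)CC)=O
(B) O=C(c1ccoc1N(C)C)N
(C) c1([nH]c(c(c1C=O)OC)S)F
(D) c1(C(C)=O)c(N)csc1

D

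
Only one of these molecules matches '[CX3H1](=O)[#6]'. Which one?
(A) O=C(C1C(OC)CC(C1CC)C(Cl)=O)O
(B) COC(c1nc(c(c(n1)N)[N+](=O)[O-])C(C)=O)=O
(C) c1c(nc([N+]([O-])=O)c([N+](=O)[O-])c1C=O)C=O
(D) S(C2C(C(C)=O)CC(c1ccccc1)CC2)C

C

[CX3H1](=O)[#6] describes an sp2 carbon with one H, double-bonded to O and single-bonded to carbon (an aldehyde).
(A) has a carboxylic acid group (-C(=O)OH) but the carbonyl carbon has H0 and is bonded to O, not H1.
(B) has a methyl-ester group (-C(=O)OCH3) but the carbonyl carbon has H0, not H1.
(C) contains an aldehyde (-CHO), which satisfies every atom and bond constraint.
(D) has an acetyl/ketone group (-C(=O)CH3) but the carbonyl carbon has H0 (two carbon neighbours), not H1.
So the answer is (C).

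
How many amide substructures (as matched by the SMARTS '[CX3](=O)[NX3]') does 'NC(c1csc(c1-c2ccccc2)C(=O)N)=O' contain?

[CX3](=O)[NX3] is the SMARTS for an amide: a carbonyl carbon bonded to a trivalent nitrogen.
The molecule carries 2 separate instances of a primary amide (-C(=O)NH2) meeting every constraint; each maps to a distinct set of atoms, giving 2 matches.

2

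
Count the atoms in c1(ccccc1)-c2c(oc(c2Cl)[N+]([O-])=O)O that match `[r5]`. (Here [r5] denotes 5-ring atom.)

5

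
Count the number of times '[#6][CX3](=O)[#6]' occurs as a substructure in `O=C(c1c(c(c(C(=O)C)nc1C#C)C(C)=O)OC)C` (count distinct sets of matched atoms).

[#6][CX3](=O)[#6] is the SMARTS for a ketone: a carbonyl carbon (no H) flanked by two carbons.
The molecule carries 3 separate instances of an acetyl/ketone group (-C(=O)CH3) meeting every constraint; each maps to a distinct set of atoms, giving 3 matches.

3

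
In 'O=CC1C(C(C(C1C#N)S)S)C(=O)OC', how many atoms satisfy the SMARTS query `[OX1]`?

2

The query [OX1] means: aliphatic oxygen with one total connection — typically a carbonyl =O or an oxide.
Check the 15 heavy atoms by environment: 6× C (X4) → no; 2× C (X3) → no; 2× O (X1) → match; 1× O (X2) → no; 2× S (X2) → no; 1× C (X2) → no; 1× N (X1) → no.
That gives 2 matching atoms.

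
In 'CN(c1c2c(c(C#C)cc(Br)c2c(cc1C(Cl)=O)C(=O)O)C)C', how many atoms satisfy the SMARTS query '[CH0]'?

Check the 23 heavy atoms by environment: 8× c (aromatic, H0) → no; 2× c (aromatic, H1) → no; 3× C (H0) → match; 2× O (H0) → no; 1× O (H1) → no; 3× C (H3) → no; 1× N (H0) → no; 1× Br (H0) → no; 1× C (H1) → no; 1× Cl (H0) → no.
That gives 3 matching atoms.

3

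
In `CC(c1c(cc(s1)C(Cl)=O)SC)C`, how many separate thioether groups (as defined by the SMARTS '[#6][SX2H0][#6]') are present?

1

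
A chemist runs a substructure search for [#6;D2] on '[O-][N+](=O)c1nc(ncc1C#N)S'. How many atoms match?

2

The query [#6;D2] means: any carbon bonded to exactly two heavy atoms.
Check the 12 heavy atoms by environment: 2× n (aromatic, D2) → no; 3× c (aromatic, D3) → no; 1× c (aromatic, D2) → match; 1× C (D2) → match; 1× N (D1) → no; 1× S (D1) → no; 1× N (charge +1, D3) → no; 1× O (charge -1, D1) → no; 1× O (D1) → no.
Summing the matching environments: 1 + 1 = 2 matching atoms.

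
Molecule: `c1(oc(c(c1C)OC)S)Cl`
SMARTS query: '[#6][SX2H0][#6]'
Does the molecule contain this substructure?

No

The pattern [#6][SX2H0][#6] describes an aliphatic sulfur bridging two carbons with no H on the sulfur — a thioether.
The closest candidate here is a thiol (-SH), but the sulfur has H1, not H0 bridging two carbons. No other fragment satisfies the full query, so there is no match.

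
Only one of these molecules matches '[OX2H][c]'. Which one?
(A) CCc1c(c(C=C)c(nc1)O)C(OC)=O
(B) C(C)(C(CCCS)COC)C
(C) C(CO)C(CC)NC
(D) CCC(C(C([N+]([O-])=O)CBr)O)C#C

[OX2H][c] describes a hydroxyl oxygen attached to an aromatic carbon (a phenol).
(A) contains a hydroxyl group (-OH), which satisfies every atom and bond constraint.
(B) has a methoxy ether (-OCH3) but the oxygen has H0, not H1.
(C) has a hydroxyl group (-OH) but the -OH is on an aliphatic carbon, not an aromatic c.
(D) has a hydroxyl group (-OH) but the -OH is on an aliphatic carbon, not an aromatic c.
So the answer is (A).

A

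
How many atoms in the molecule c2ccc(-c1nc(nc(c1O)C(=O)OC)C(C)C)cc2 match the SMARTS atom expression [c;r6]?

10

The query [c;r6] means: aromatic carbon that belongs to a six-membered ring.
Check the 20 heavy atoms by environment: 2× n (aromatic, in 6-ring) → no; 10× c (aromatic, in 6-ring) → match; 3× O (acyclic) → no; 5× C (acyclic) → no.
That gives 10 matching atoms.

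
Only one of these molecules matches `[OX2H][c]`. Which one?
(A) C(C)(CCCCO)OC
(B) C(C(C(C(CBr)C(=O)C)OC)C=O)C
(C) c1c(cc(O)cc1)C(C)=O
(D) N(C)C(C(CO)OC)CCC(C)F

C

[OX2H][c] describes a hydroxyl oxygen attached to an aromatic carbon (a phenol).
(A) has a hydroxyl group (-OH) but the -OH is on an aliphatic carbon, not an aromatic c.
(B) has a methoxy ether (-OCH3) but the oxygen has H0, not H1.
(C) contains a hydroxyl group (-OH), which satisfies every atom and bond constraint.
(D) has a hydroxyl group (-OH) but the -OH is on an aliphatic carbon, not an aromatic c.
So the answer is (C).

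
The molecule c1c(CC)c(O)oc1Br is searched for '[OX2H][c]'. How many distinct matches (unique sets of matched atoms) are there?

1

[OX2H][c] is the SMARTS for a phenol: a hydroxyl oxygen attached to an aromatic carbon.
Exactly one fragment in the molecule meets all constraints, giving 1 match.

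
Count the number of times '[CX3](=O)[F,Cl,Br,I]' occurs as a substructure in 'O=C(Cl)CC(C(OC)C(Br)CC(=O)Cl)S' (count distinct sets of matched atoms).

[CX3](=O)[F,Cl,Br,I] is the SMARTS for an acyl halide: a carbonyl carbon bonded to a halogen.
The molecule carries 2 separate instances of an acyl chloride (-C(=O)Cl) meeting every constraint; each maps to a distinct set of atoms, giving 2 matches.

2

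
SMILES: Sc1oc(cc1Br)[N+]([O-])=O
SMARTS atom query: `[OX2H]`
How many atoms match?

0

The query [OX2H] means: aliphatic oxygen with two connections, one of which is H — an -OH oxygen.
Check the 10 heavy atoms by environment: 1× o (aromatic, H0, X2) → no; 3× c (aromatic, H0, X3) → no; 1× c (aromatic, H1, X3) → no; 1× S (H1, X2) → no; 1× Br (H0, X1) → no; 1× N (charge +1, H0, X3) → no; 1× O (charge -1, H0, X1) → no; 1× O (H0, X1) → no.
No environment satisfies the query, so 0 matching atoms.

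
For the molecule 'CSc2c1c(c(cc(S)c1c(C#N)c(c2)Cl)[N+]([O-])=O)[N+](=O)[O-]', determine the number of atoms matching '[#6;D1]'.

The query [#6;D1] means: carbon bonded to exactly one heavy atom.
Check the 22 heavy atoms by environment: 8× c (aromatic, D3) → no; 2× c (aromatic, D2) → no; 1× S (D1) → no; 2× N (charge +1, D3) → no; 2× O (charge -1, D1) → no; 2× O (D1) → no; 1× S (D2) → no; 1× C (D1) → match; 1× C (D2) → no; 1× N (D1) → no; 1× Cl (D1) → no.
That gives 1 matching atom.

1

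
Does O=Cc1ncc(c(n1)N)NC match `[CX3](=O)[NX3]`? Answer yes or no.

The pattern [CX3](=O)[NX3] describes a carbonyl carbon bonded to a trivalent nitrogen — an amide.
The closest candidate here is a primary amino group (-NH2), but the -NH2 is not attached to a carbonyl carbon. No other fragment satisfies the full query, so there is no match.

No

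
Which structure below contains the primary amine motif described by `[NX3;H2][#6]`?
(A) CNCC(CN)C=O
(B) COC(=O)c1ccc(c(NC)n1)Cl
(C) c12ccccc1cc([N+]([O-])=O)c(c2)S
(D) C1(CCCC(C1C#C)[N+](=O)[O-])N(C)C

A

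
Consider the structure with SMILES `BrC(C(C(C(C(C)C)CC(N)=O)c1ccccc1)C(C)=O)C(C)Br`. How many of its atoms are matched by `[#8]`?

2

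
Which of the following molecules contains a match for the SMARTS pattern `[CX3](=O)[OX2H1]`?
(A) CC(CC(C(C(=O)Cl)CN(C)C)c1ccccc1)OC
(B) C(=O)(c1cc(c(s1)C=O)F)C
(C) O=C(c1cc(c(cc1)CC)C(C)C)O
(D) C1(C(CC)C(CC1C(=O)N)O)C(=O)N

C

[CX3](=O)[OX2H1] describes an sp2 carbon double-bonded to O and single-bonded to an -OH oxygen (a carboxylic acid).
(A) has an acyl chloride (-C(=O)Cl) but the carbonyl is bonded to Cl, not to an -OH oxygen.
(B) has an aldehyde (-CHO) but there is no singly-bonded oxygen on the carbonyl carbon.
(C) contains a carboxylic acid group (-C(=O)OH), which satisfies every atom and bond constraint.
(D) has a primary amide (-C(=O)NH2) but the carbonyl is bonded to N, not to an -OH oxygen.
So the answer is (C).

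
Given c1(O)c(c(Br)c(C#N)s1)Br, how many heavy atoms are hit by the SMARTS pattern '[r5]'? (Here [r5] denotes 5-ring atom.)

5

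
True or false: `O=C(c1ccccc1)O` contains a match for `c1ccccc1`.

True

The pattern c1ccccc1 describes six aromatic carbons in a ring — a benzene ring.
The required atom environment is present in the molecule, so the pattern matches.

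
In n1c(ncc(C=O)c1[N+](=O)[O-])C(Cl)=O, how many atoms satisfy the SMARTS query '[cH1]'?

The query [cH1] means: aromatic carbon bearing exactly one hydrogen.
Check the 14 heavy atoms by environment: 2× n (aromatic, H0) → no; 3× c (aromatic, H0) → no; 1× c (aromatic, H1) → match; 1× C (H1) → no; 3× O (H0) → no; 1× C (H0) → no; 1× Cl (H0) → no; 1× N (charge +1, H0) → no; 1× O (charge -1, H0) → no.
That gives 1 matching atom.

1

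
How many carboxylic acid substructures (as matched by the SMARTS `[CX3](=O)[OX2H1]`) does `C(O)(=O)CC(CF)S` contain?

1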